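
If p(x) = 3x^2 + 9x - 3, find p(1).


Using direct substitution:
  3 * (1)^2 = 3
  9 * (1)^1 = 9
  constant: -3
Sum = 3 + 9 - 3 = 9


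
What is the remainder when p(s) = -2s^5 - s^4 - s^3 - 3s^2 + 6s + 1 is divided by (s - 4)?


By the Remainder Theorem, the remainder equals p(4):
  -2*(4)^5 = -2048
  -1*(4)^4 = -256
  -1*(4)^3 = -64
  -3*(4)^2 = -48
  6*(4)^1 = 24
  constant: 1
Sum: -2048 - 256 - 64 - 48 + 24 + 1 = -2391


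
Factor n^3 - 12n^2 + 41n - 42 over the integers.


Try integer roots (divisors of -42). n=2: p(2)=0.
Divide out (n - 2): quotient is n^2 - 10n + 21.
Factor the quadratic: (n - 7)(n - 3)
Result: (n - 2)(n - 7)(n - 3)


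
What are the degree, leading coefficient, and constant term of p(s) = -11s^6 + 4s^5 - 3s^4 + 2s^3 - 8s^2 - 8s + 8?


Highest power of s is 6, with coefficient -11. Constant term is 8.
Degree = 6, leading coefficient = -11, constant term = 8


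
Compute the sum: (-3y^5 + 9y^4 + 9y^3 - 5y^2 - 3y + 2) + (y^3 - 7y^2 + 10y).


Align terms by degree and add:
  -3y^5 + 9y^4 + 9y^3 - 5y^2 - 3y + 2
+ y^3 - 7y^2 + 10y
= -3y^5 + 9y^4 + 10y^3 - 12y^2 + 7y + 2


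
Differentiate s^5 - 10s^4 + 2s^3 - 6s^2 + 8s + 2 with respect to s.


Apply the power rule term by term:
  d/ds(s^5) = 5s^4
  d/ds(-10s^4) = -40s^3
  d/ds(2s^3) = 6s^2
  d/ds(-6s^2) = -12s
  d/ds(8s) = 8
  d/ds(2) = 0
p'(s) = 5s^4 - 40s^3 + 6s^2 - 12s + 8


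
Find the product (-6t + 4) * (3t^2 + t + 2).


Distribute each term of the first polynomial:
  (-6t)(3t^2 + t + 2) = -18t^3 - 6t^2 - 12t
  (4)(3t^2 + t + 2) = 12t^2 + 4t + 8
Sum: -18t^3 + 6t^2 - 8t + 8


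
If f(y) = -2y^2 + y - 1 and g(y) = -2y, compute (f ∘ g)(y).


Substitute g(y) into f:
f(g(y)) = -2*(-2y)^2 + 1*(-2y) + (-1)
(-2y)^2 = 4y^2
Expand and combine: -8y^2 - 2y - 1


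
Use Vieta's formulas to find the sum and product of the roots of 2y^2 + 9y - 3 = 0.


For ay^2+by+c=0: sum = -b/a, product = c/a.
a=2, b=9, c=-3
Sum = -(9)/2 = -9/2
Product = (-3)/2 = -3/2


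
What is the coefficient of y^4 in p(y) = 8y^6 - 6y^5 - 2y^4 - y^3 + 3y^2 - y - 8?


Read off the coefficient of y^4: -2


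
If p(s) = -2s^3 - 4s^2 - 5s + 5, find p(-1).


Using direct substitution:
  -2 * (-1)^3 = 2
  -4 * (-1)^2 = -4
  -5 * (-1)^1 = 5
  constant: 5
Sum = 2 - 4 + 5 + 5 = 8


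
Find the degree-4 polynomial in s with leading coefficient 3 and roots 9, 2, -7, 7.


p(s) = 3(s - 9)(s - 2)(s + 7)(s - 7)
Expand: 3s^4 - 33s^3 - 93s^2 + 1617s - 2646


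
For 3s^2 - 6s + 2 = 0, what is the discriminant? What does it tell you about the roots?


D = b^2 - 4ac = (-6)^2 - 4(3)(2) = 36 - 24 = 12
Since D > 0: two distinct irrational roots


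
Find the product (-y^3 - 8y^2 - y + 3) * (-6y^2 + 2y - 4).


Distribute each term of the first polynomial:
  (-y^3)(-6y^2 + 2y - 4) = 6y^5 - 2y^4 + 4y^3
  (-8y^2)(-6y^2 + 2y - 4) = 48y^4 - 16y^3 + 32y^2
  (-y)(-6y^2 + 2y - 4) = 6y^3 - 2y^2 + 4y
  (3)(-6y^2 + 2y - 4) = -18y^2 + 6y - 12
Sum: 6y^5 + 46y^4 - 6y^3 + 12y^2 + 10y - 12


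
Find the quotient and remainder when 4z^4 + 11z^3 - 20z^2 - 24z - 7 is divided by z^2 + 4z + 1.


(4z^4 + 11z^3 - 20z^2 - 24z - 7) / (z^2 + 4z + 1)
Step 1: 4z^2 * (z^2 + 4z + 1) = 4z^4 + 16z^3 + 4z^2; subtract.
Step 2: -5z * (z^2 + 4z + 1) = -5z^3 - 20z^2 - 5z; subtract.
Step 3: -4 * (z^2 + 4z + 1) = -4z^2 - 16z - 4; subtract.
Quotient: 4z^2 - 5z - 4, Remainder: -3z - 3


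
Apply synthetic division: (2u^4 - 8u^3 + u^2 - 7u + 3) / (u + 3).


Synthetic division with c = -3. Coefficients: 2, -8, 1, -7, 3
Bring down 2.
  2 * -3 = -6; -6 - 8 = -14
  -14 * -3 = 42; 42 + 1 = 43
  43 * -3 = -129; -129 - 7 = -136
  -136 * -3 = 408; 408 + 3 = 411
Quotient: 2u^3 - 14u^2 + 43u - 136, Remainder: 411


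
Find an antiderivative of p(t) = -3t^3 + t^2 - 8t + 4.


Reverse power rule on each term:
  ∫ -3t^3 dt = -(3/4)t^4
  ∫ t^2 dt = (1/3)t^3
  ∫ -8t dt = -4t^2
  ∫ 4 dt = 4t
F(t) = -(3/4)t^4 + (1/3)t^3 - 4t^2 + 4t + C


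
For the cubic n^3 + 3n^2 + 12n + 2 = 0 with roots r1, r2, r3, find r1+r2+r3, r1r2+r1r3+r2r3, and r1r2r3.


Monic cubic n^3+bn^2+cn+d=0: sum=-b, pairwise sum=c, product=-d.
b=3, c=12, d=2
r1+r2+r3 = -3
r1r2+r1r3+r2r3 = 12
r1r2r3 = -2


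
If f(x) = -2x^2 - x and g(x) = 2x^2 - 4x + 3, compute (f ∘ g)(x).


Substitute g(x) into f:
f(g(x)) = -2*(2x^2 - 4x + 3)^2 + (-1)*(2x^2 - 4x + 3)
(2x^2 - 4x + 3)^2 = 4x^4 - 16x^3 + 28x^2 - 24x + 9
Expand and combine: -8x^4 + 32x^3 - 58x^2 + 52x - 21


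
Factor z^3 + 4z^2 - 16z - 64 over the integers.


Try integer roots (divisors of -64). z=-4: p(-4)=0.
Divide out (z + 4): quotient is z^2 - 16.
Factor the quadratic: (z + 4)(z - 4)
Result: (z + 4)(z + 4)(z - 4)


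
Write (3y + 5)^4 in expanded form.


Expand (3y + 5)^4 by repeated multiplication:
  (3y + 5)^2 = 9y^2 + 30y + 25
  (3y + 5)^3 = 27y^3 + 135y^2 + 225y + 125
= 81y^4 + 540y^3 + 1350y^2 + 1500y + 625


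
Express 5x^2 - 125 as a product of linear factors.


Roots satisfy r1 + r2 = -b/a = 0 and r1*r2 = c/a = -25.
So r1 = -5, r2 = 5.
5x^2 - 125 = 5(x - r1)(x - r2) = 5(x + 5)(x - 5)


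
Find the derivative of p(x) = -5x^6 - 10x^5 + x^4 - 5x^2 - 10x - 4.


Apply the power rule term by term:
  d/dx(-5x^6) = -30x^5
  d/dx(-10x^5) = -50x^4
  d/dx(x^4) = 4x^3
  d/dx(-5x^2) = -10x
  d/dx(-10x) = -10
  d/dx(-4) = 0
p'(x) = -30x^5 - 50x^4 + 4x^3 - 10x - 10


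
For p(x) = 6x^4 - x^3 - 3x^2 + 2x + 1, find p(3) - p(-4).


p(3) = 439
p(-4) = 1545
p(3) - p(-4) = 439 - 1545 = -1106


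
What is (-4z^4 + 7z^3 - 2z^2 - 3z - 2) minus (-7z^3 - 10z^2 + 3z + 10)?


Distribute the minus sign:
  (-4z^4 + 7z^3 - 2z^2 - 3z - 2)
- (-7z^3 - 10z^2 + 3z + 10)
Negate second polynomial: 7z^3 + 10z^2 - 3z - 10
Add: -4z^4 + 14z^3 + 8z^2 - 6z - 12


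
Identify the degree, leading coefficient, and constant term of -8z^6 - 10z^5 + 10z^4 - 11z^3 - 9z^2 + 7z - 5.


Highest power of z is 6, with coefficient -8. Constant term is -5.
Degree = 6, leading coefficient = -8, constant term = -5


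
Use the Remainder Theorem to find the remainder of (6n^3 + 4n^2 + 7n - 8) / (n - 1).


By the Remainder Theorem, the remainder equals p(1):
  6*(1)^3 = 6
  4*(1)^2 = 4
  7*(1)^1 = 7
  constant: -8
Sum: 6 + 4 + 7 - 8 = 9


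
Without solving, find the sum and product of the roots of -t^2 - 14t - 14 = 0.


For at^2+bt+c=0: sum = -b/a, product = c/a.
a=-1, b=-14, c=-14
Sum = -(-14)/-1 = -14
Product = (-14)/-1 = 14


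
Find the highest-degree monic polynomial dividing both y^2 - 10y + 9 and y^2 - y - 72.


Factor each:
  y^2 - 10y + 9 = (y - 9)(y - 1)
  y^2 - y - 72 = (y - 9)(y + 8)
Common monic factor: y - 9


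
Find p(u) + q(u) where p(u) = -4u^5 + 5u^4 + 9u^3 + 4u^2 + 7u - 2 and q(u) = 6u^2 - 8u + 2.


Align terms by degree and add:
  -4u^5 + 5u^4 + 9u^3 + 4u^2 + 7u - 2
+ 6u^2 - 8u + 2
= -4u^5 + 5u^4 + 9u^3 + 10u^2 - u


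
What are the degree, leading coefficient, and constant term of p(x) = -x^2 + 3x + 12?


Highest power of x is 2, with coefficient -1. Constant term is 12.
Degree = 2, leading coefficient = -1, constant term = 12


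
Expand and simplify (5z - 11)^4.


Expand (5z - 11)^4 by repeated multiplication:
  (5z - 11)^2 = 25z^2 - 110z + 121
  (5z - 11)^3 = 125z^3 - 825z^2 + 1815z - 1331
= 625z^4 - 5500z^3 + 18150z^2 - 26620z + 14641


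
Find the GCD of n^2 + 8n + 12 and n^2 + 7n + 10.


Factor each:
  n^2 + 8n + 12 = (n + 2)(n + 6)
  n^2 + 7n + 10 = (n + 2)(n + 5)
Common monic factor: n + 2


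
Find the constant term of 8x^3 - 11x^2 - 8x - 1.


Read off the constant term: -1


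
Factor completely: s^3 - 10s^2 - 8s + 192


Try integer roots (divisors of 192). s=6: p(6)=0.
Divide out (s - 6): quotient is s^2 - 4s - 32.
Factor the quadratic: (s - 8)(s + 4)
Result: (s - 6)(s - 8)(s + 4)


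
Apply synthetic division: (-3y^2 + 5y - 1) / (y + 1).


Synthetic division with c = -1. Coefficients: -3, 5, -1
Bring down -3.
  -3 * -1 = 3; 3 + 5 = 8
  8 * -1 = -8; -8 - 1 = -9
Quotient: -3y + 8, Remainder: -9


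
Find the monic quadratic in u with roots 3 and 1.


p(u) = (u - 3)(u - 1)
Expand: u^2 - 4u + 3


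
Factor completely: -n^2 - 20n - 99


Roots satisfy r1 + r2 = -b/a = -20 and r1*r2 = c/a = 99.
So r1 = -11, r2 = -9.
-n^2 - 20n - 99 = -(n - r1)(n - r2) = -(n + 11)(n + 9)


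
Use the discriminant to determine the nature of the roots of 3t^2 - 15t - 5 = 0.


D = b^2 - 4ac = (-15)^2 - 4(3)(-5) = 225 + 60 = 285
Since D > 0: two distinct irrational roots


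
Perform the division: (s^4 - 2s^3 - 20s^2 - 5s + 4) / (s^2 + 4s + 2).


(s^4 - 2s^3 - 20s^2 - 5s + 4) / (s^2 + 4s + 2)
Step 1: s^2 * (s^2 + 4s + 2) = s^4 + 4s^3 + 2s^2; subtract.
Step 2: -6s * (s^2 + 4s + 2) = -6s^3 - 24s^2 - 12s; subtract.
Step 3: 2 * (s^2 + 4s + 2) = 2s^2 + 8s + 4; subtract.
Quotient: s^2 - 6s + 2, Remainder: -s


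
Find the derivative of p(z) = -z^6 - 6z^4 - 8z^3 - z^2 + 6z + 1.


Apply the power rule term by term:
  d/dz(-z^6) = -6z^5
  d/dz(-6z^4) = -24z^3
  d/dz(-8z^3) = -24z^2
  d/dz(-z^2) = -2z
  d/dz(6z) = 6
  d/dz(1) = 0
p'(z) = -6z^5 - 24z^3 - 24z^2 - 2z + 6


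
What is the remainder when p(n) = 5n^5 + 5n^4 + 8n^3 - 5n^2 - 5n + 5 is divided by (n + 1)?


By the Remainder Theorem, the remainder equals p(-1):
  5*(-1)^5 = -5
  5*(-1)^4 = 5
  8*(-1)^3 = -8
  -5*(-1)^2 = -5
  -5*(-1)^1 = 5
  constant: 5
Sum: -5 + 5 - 8 - 5 + 5 + 5 = -3


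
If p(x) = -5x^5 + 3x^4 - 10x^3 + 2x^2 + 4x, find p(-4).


Using direct substitution:
  -5 * (-4)^5 = 5120
  3 * (-4)^4 = 768
  -10 * (-4)^3 = 640
  2 * (-4)^2 = 32
  4 * (-4)^1 = -16
  constant: 0
Sum = 5120 + 768 + 640 + 32 - 16 + 0 = 6544


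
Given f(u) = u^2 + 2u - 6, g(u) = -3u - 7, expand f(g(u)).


Substitute g(u) into f:
f(g(u)) = 1*(-3u - 7)^2 + 2*(-3u - 7) + (-6)
(-3u - 7)^2 = 9u^2 + 42u + 49
Expand and combine: 9u^2 + 36u + 29


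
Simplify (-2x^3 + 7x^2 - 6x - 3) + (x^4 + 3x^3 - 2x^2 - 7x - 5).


Align terms by degree and add:
  -2x^3 + 7x^2 - 6x - 3
+ x^4 + 3x^3 - 2x^2 - 7x - 5
= x^4 + x^3 + 5x^2 - 13x - 8


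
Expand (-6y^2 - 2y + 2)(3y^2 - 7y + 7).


Distribute each term of the first polynomial:
  (-6y^2)(3y^2 - 7y + 7) = -18y^4 + 42y^3 - 42y^2
  (-2y)(3y^2 - 7y + 7) = -6y^3 + 14y^2 - 14y
  (2)(3y^2 - 7y + 7) = 6y^2 - 14y + 14
Sum: -18y^4 + 36y^3 - 22y^2 - 28y + 14


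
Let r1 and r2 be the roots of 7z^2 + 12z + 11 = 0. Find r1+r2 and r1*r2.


For az^2+bz+c=0: sum = -b/a, product = c/a.
a=7, b=12, c=11
Sum = -(12)/7 = -12/7
Product = (11)/7 = 11/7


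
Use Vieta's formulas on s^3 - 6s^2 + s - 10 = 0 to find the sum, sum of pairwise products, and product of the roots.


Monic cubic s^3+bs^2+cs+d=0: sum=-b, pairwise sum=c, product=-d.
b=-6, c=1, d=-10
r1+r2+r3 = 6
r1r2+r1r3+r2r3 = 1
r1r2r3 = 10


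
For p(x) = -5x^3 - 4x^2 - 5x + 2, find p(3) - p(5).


p(3) = -184
p(5) = -748
p(3) - p(5) = -184 + 748 = 564


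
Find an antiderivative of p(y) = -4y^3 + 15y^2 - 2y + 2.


Reverse power rule on each term:
  ∫ -4y^3 dy = -y^4
  ∫ 15y^2 dy = 5y^3
  ∫ -2y dy = -y^2
  ∫ 2 dy = 2y
F(y) = -y^4 + 5y^3 - y^2 + 2y + C


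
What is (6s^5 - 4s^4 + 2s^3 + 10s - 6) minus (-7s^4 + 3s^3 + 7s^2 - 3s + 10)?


Distribute the minus sign:
  (6s^5 - 4s^4 + 2s^3 + 10s - 6)
- (-7s^4 + 3s^3 + 7s^2 - 3s + 10)
Negate second polynomial: 7s^4 - 3s^3 - 7s^2 + 3s - 10
Add: 6s^5 + 3s^4 - s^3 - 7s^2 + 13s - 16


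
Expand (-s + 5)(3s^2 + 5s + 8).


Distribute each term of the first polynomial:
  (-s)(3s^2 + 5s + 8) = -3s^3 - 5s^2 - 8s
  (5)(3s^2 + 5s + 8) = 15s^2 + 25s + 40
Sum: -3s^3 + 10s^2 + 17s + 40


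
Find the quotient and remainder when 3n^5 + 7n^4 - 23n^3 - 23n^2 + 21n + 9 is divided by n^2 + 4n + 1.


(3n^5 + 7n^4 - 23n^3 - 23n^2 + 21n + 9) / (n^2 + 4n + 1)
Step 1: 3n^3 * (n^2 + 4n + 1) = 3n^5 + 12n^4 + 3n^3; subtract.
Step 2: -5n^2 * (n^2 + 4n + 1) = -5n^4 - 20n^3 - 5n^2; subtract.
Step 3: -6n * (n^2 + 4n + 1) = -6n^3 - 24n^2 - 6n; subtract.
Step 4: 6 * (n^2 + 4n + 1) = 6n^2 + 24n + 6; subtract.
Quotient: 3n^3 - 5n^2 - 6n + 6, Remainder: 3n + 3


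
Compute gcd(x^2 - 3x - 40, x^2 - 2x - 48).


Factor each:
  x^2 - 3x - 40 = (x - 8)(x + 5)
  x^2 - 2x - 48 = (x - 8)(x + 6)
Common monic factor: x - 8


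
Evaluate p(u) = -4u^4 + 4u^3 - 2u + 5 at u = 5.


Using direct substitution:
  -4 * (5)^4 = -2500
  4 * (5)^3 = 500
  0 * (5)^2 = 0
  -2 * (5)^1 = -10
  constant: 5
Sum = -2500 + 500 + 0 - 10 + 5 = -2005


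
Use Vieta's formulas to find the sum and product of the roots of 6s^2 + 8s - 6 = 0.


For as^2+bs+c=0: sum = -b/a, product = c/a.
a=6, b=8, c=-6
Sum = -(8)/6 = -4/3
Product = (-6)/6 = -1


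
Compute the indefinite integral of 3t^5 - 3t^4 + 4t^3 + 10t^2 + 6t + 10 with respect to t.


Reverse power rule on each term:
  ∫ 3t^5 dt = (1/2)t^6
  ∫ -3t^4 dt = -(3/5)t^5
  ∫ 4t^3 dt = t^4
  ∫ 10t^2 dt = (10/3)t^3
  ∫ 6t dt = 3t^2
  ∫ 10 dt = 10t
F(t) = (1/2)t^6 - (3/5)t^5 + t^4 + (10/3)t^3 + 3t^2 + 10t + C


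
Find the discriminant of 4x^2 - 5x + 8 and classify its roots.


D = b^2 - 4ac = (-5)^2 - 4(4)(8) = 25 - 128 = -103
Since D < 0: two complex conjugate roots (no real roots)


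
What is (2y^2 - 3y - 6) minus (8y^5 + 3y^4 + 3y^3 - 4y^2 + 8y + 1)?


Distribute the minus sign:
  (2y^2 - 3y - 6)
- (8y^5 + 3y^4 + 3y^3 - 4y^2 + 8y + 1)
Negate second polynomial: -8y^5 - 3y^4 - 3y^3 + 4y^2 - 8y - 1
Add: -8y^5 - 3y^4 - 3y^3 + 6y^2 - 11y - 7


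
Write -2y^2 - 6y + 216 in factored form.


Roots satisfy r1 + r2 = -b/a = -3 and r1*r2 = c/a = -108.
So r1 = 9, r2 = -12.
-2y^2 - 6y + 216 = -2(y - r1)(y - r2) = -2(y - 9)(y + 12)


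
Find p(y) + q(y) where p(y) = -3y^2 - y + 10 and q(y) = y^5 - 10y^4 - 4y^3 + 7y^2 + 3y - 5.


Align terms by degree and add:
  -3y^2 - y + 10
+ y^5 - 10y^4 - 4y^3 + 7y^2 + 3y - 5
= y^5 - 10y^4 - 4y^3 + 4y^2 + 2y + 5


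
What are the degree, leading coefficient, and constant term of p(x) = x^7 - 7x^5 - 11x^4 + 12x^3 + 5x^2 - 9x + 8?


Highest power of x is 7, with coefficient 1. Constant term is 8.
Degree = 7, leading coefficient = 1, constant term = 8


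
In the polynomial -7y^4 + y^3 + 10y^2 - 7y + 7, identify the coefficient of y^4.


Read off the coefficient of y^4: -7


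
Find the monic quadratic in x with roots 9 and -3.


p(x) = (x - 9)(x + 3)
Expand: x^2 - 6x - 27


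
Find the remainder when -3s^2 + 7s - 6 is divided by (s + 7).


By the Remainder Theorem, the remainder equals p(-7):
  -3*(-7)^2 = -147
  7*(-7)^1 = -49
  constant: -6
Sum: -147 - 49 - 6 = -202


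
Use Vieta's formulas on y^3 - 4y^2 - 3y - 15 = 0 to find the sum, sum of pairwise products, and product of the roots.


Monic cubic y^3+by^2+cy+d=0: sum=-b, pairwise sum=c, product=-d.
b=-4, c=-3, d=-15
r1+r2+r3 = 4
r1r2+r1r3+r2r3 = -3
r1r2r3 = 15


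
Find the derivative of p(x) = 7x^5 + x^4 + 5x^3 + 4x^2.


Apply the power rule term by term:
  d/dx(7x^5) = 35x^4
  d/dx(x^4) = 4x^3
  d/dx(5x^3) = 15x^2
  d/dx(4x^2) = 8x
p'(x) = 35x^4 + 4x^3 + 15x^2 + 8x


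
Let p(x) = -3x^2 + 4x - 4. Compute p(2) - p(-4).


p(2) = -8
p(-4) = -68
p(2) - p(-4) = -8 + 68 = 60


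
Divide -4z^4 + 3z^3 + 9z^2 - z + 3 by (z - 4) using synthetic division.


Synthetic division with c = 4. Coefficients: -4, 3, 9, -1, 3
Bring down -4.
  -4 * 4 = -16; -16 + 3 = -13
  -13 * 4 = -52; -52 + 9 = -43
  -43 * 4 = -172; -172 - 1 = -173
  -173 * 4 = -692; -692 + 3 = -689
Quotient: -4z^3 - 13z^2 - 43z - 173, Remainder: -689


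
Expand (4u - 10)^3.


Expand (4u - 10)^3 by repeated multiplication:
  (4u - 10)^2 = 16u^2 - 80u + 100
= 64u^3 - 480u^2 + 1200u - 1000


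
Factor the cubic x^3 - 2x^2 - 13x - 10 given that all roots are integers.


Try integer roots (divisors of -10). x=5: p(5)=0.
Divide out (x - 5): quotient is x^2 + 3x + 2.
Factor the quadratic: (x + 1)(x + 2)
Result: (x - 5)(x + 1)(x + 2)


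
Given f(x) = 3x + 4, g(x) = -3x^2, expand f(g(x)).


Substitute g(x) into f:
f(g(x)) = 3*(-3x^2) + 4
Expand and combine: -9x^2 + 4


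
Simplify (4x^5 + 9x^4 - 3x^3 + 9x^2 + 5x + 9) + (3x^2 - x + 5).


Align terms by degree and add:
  4x^5 + 9x^4 - 3x^3 + 9x^2 + 5x + 9
+ 3x^2 - x + 5
= 4x^5 + 9x^4 - 3x^3 + 12x^2 + 4x + 14


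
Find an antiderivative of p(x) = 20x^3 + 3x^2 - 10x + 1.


Reverse power rule on each term:
  ∫ 20x^3 dx = 5x^4
  ∫ 3x^2 dx = x^3
  ∫ -10x dx = -5x^2
  ∫ 1 dx = x
F(x) = 5x^4 + x^3 - 5x^2 + x + C


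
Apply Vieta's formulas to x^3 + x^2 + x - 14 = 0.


Monic cubic x^3+bx^2+cx+d=0: sum=-b, pairwise sum=c, product=-d.
b=1, c=1, d=-14
r1+r2+r3 = -1
r1r2+r1r3+r2r3 = 1
r1r2r3 = 14


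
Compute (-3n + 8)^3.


Expand (-3n + 8)^3 by repeated multiplication:
  (-3n + 8)^2 = 9n^2 - 48n + 64
= -27n^3 + 216n^2 - 576n + 512


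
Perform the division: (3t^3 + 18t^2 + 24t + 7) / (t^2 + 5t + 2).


(3t^3 + 18t^2 + 24t + 7) / (t^2 + 5t + 2)
Step 1: 3t * (t^2 + 5t + 2) = 3t^3 + 15t^2 + 6t; subtract.
Step 2: 3 * (t^2 + 5t + 2) = 3t^2 + 15t + 6; subtract.
Quotient: 3t + 3, Remainder: 3t + 1


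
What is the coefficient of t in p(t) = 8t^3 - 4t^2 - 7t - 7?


Read off the coefficient of t: -7


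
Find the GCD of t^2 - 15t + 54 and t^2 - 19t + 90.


Factor each:
  t^2 - 15t + 54 = (t - 9)(t - 6)
  t^2 - 19t + 90 = (t - 9)(t - 10)
Common monic factor: t - 9


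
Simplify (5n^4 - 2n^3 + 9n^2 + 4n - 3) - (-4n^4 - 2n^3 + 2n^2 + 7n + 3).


Distribute the minus sign:
  (5n^4 - 2n^3 + 9n^2 + 4n - 3)
- (-4n^4 - 2n^3 + 2n^2 + 7n + 3)
Negate second polynomial: 4n^4 + 2n^3 - 2n^2 - 7n - 3
Add: 9n^4 + 7n^2 - 3n - 6


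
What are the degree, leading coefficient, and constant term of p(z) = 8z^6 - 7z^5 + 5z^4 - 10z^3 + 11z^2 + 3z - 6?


Highest power of z is 6, with coefficient 8. Constant term is -6.
Degree = 6, leading coefficient = 8, constant term = -6


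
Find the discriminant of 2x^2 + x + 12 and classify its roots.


D = b^2 - 4ac = (1)^2 - 4(2)(12) = 1 - 96 = -95
Since D < 0: two complex conjugate roots (no real roots)


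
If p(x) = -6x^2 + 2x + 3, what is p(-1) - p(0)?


p(-1) = -5
p(0) = 3
p(-1) - p(0) = -5 - 3 = -8


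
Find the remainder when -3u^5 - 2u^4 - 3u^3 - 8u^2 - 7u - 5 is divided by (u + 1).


By the Remainder Theorem, the remainder equals p(-1):
  -3*(-1)^5 = 3
  -2*(-1)^4 = -2
  -3*(-1)^3 = 3
  -8*(-1)^2 = -8
  -7*(-1)^1 = 7
  constant: -5
Sum: 3 - 2 + 3 - 8 + 7 - 5 = -2


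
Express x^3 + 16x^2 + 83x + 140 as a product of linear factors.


Try integer roots (divisors of 140). x=-7: p(-7)=0.
Divide out (x + 7): quotient is x^2 + 9x + 20.
Factor the quadratic: (x + 5)(x + 4)
Result: (x + 7)(x + 5)(x + 4)


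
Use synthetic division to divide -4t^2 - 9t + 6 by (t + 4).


Synthetic division with c = -4. Coefficients: -4, -9, 6
Bring down -4.
  -4 * -4 = 16; 16 - 9 = 7
  7 * -4 = -28; -28 + 6 = -22
Quotient: -4t + 7, Remainder: -22


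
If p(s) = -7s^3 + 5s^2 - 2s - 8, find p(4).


Using direct substitution:
  -7 * (4)^3 = -448
  5 * (4)^2 = 80
  -2 * (4)^1 = -8
  constant: -8
Sum = -448 + 80 - 8 - 8 = -384


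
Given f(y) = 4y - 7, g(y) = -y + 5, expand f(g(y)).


Substitute g(y) into f:
f(g(y)) = 4*(-y + 5) + (-7)
Expand and combine: -4y + 13


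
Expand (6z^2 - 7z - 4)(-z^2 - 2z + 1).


Distribute each term of the first polynomial:
  (6z^2)(-z^2 - 2z + 1) = -6z^4 - 12z^3 + 6z^2
  (-7z)(-z^2 - 2z + 1) = 7z^3 + 14z^2 - 7z
  (-4)(-z^2 - 2z + 1) = 4z^2 + 8z - 4
Sum: -6z^4 - 5z^3 + 24z^2 + z - 4


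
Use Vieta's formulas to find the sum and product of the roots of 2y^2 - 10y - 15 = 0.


For ay^2+by+c=0: sum = -b/a, product = c/a.
a=2, b=-10, c=-15
Sum = -(-10)/2 = 5
Product = (-15)/2 = -15/2


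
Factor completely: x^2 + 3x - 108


Roots satisfy r1 + r2 = -b/a = -3 and r1*r2 = c/a = -108.
So r1 = -12, r2 = 9.
x^2 + 3x - 108 = (x - r1)(x - r2) = (x + 12)(x - 9)


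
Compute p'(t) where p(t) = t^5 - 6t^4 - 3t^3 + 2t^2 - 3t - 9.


Apply the power rule term by term:
  d/dt(t^5) = 5t^4
  d/dt(-6t^4) = -24t^3
  d/dt(-3t^3) = -9t^2
  d/dt(2t^2) = 4t
  d/dt(-3t) = -3
  d/dt(-9) = 0
p'(t) = 5t^4 - 24t^3 - 9t^2 + 4t - 3


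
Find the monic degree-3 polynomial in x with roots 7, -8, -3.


p(x) = (x - 7)(x + 8)(x + 3)
Expand: x^3 + 4x^2 - 53x - 168


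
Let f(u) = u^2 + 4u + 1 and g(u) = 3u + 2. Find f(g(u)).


Substitute g(u) into f:
f(g(u)) = 1*(3u + 2)^2 + 4*(3u + 2) + 1
(3u + 2)^2 = 9u^2 + 12u + 4
Expand and combine: 9u^2 + 24u + 13


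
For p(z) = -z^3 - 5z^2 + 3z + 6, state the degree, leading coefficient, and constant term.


Highest power of z is 3, with coefficient -1. Constant term is 6.
Degree = 3, leading coefficient = -1, constant term = 6


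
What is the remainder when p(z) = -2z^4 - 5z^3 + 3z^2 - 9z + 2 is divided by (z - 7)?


By the Remainder Theorem, the remainder equals p(7):
  -2*(7)^4 = -4802
  -5*(7)^3 = -1715
  3*(7)^2 = 147
  -9*(7)^1 = -63
  constant: 2
Sum: -4802 - 1715 + 147 - 63 + 2 = -6431


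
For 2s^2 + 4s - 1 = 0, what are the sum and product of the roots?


For as^2+bs+c=0: sum = -b/a, product = c/a.
a=2, b=4, c=-1
Sum = -(4)/2 = -2
Product = (-1)/2 = -1/2


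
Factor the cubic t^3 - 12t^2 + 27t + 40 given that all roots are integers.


Try integer roots (divisors of 40). t=5: p(5)=0.
Divide out (t - 5): quotient is t^2 - 7t - 8.
Factor the quadratic: (t - 8)(t + 1)
Result: (t - 5)(t - 8)(t + 1)


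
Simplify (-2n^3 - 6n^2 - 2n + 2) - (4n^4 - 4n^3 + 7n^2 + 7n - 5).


Distribute the minus sign:
  (-2n^3 - 6n^2 - 2n + 2)
- (4n^4 - 4n^3 + 7n^2 + 7n - 5)
Negate second polynomial: -4n^4 + 4n^3 - 7n^2 - 7n + 5
Add: -4n^4 + 2n^3 - 13n^2 - 9n + 7


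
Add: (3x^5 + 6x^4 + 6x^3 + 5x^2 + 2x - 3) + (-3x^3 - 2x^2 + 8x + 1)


Align terms by degree and add:
  3x^5 + 6x^4 + 6x^3 + 5x^2 + 2x - 3
  -3x^3 - 2x^2 + 8x + 1
= 3x^5 + 6x^4 + 3x^3 + 3x^2 + 10x - 2


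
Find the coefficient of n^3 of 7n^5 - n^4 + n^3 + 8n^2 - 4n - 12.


Read off the coefficient of n^3: 1


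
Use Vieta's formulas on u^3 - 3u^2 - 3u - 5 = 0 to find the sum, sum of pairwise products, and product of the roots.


Monic cubic u^3+bu^2+cu+d=0: sum=-b, pairwise sum=c, product=-d.
b=-3, c=-3, d=-5
r1+r2+r3 = 3
r1r2+r1r3+r2r3 = -3
r1r2r3 = 5


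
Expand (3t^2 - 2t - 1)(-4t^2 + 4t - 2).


Distribute each term of the first polynomial:
  (3t^2)(-4t^2 + 4t - 2) = -12t^4 + 12t^3 - 6t^2
  (-2t)(-4t^2 + 4t - 2) = 8t^3 - 8t^2 + 4t
  (-1)(-4t^2 + 4t - 2) = 4t^2 - 4t + 2
Sum: -12t^4 + 20t^3 - 10t^2 + 2


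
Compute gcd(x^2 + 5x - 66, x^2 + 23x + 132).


Factor each:
  x^2 + 5x - 66 = (x + 11)(x - 6)
  x^2 + 23x + 132 = (x + 11)(x + 12)
Common monic factor: x + 11


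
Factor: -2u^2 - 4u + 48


Roots satisfy r1 + r2 = -b/a = -2 and r1*r2 = c/a = -24.
So r1 = 4, r2 = -6.
-2u^2 - 4u + 48 = -2(u - r1)(u - r2) = -2(u - 4)(u + 6)


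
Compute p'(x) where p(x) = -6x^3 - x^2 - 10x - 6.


Apply the power rule term by term:
  d/dx(-6x^3) = -18x^2
  d/dx(-x^2) = -2x
  d/dx(-10x) = -10
  d/dx(-6) = 0
p'(x) = -18x^2 - 2x - 10


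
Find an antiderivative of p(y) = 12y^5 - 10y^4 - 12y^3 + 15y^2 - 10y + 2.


Reverse power rule on each term:
  ∫ 12y^5 dy = 2y^6
  ∫ -10y^4 dy = -2y^5
  ∫ -12y^3 dy = -3y^4
  ∫ 15y^2 dy = 5y^3
  ∫ -10y dy = -5y^2
  ∫ 2 dy = 2y
F(y) = 2y^6 - 2y^5 - 3y^4 + 5y^3 - 5y^2 + 2y + C


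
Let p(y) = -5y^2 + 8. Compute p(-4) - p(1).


p(-4) = -72
p(1) = 3
p(-4) - p(1) = -72 - 3 = -75


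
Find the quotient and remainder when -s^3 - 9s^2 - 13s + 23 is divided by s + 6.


(-s^3 - 9s^2 - 13s + 23) / (s + 6)
Step 1: -s^2 * (s + 6) = -s^3 - 6s^2; subtract.
Step 2: -3s * (s + 6) = -3s^2 - 18s; subtract.
Step 3: 5 * (s + 6) = 5s + 30; subtract.
Quotient: -s^2 - 3s + 5, Remainder: -7


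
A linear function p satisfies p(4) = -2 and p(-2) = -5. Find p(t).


p(t) = mt + b. Using p(4)=-2, p(-2)=-5:
m = (-2 + 5)/(4 + 2) = 3/6 = 1/2
b = -2 - m*(4) = -2 - 2 = -4
p(t) = (1/2)t - 4


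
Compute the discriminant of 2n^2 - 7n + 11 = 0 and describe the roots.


D = b^2 - 4ac = (-7)^2 - 4(2)(11) = 49 - 88 = -39
Since D < 0: two complex conjugate roots (no real roots)


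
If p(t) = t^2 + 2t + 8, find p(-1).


Using direct substitution:
  1 * (-1)^2 = 1
  2 * (-1)^1 = -2
  constant: 8
Sum = 1 - 2 + 8 = 7


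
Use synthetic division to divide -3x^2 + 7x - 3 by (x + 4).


Synthetic division with c = -4. Coefficients: -3, 7, -3
Bring down -3.
  -3 * -4 = 12; 12 + 7 = 19
  19 * -4 = -76; -76 - 3 = -79
Quotient: -3x + 19, Remainder: -79


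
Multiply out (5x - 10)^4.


Expand (5x - 10)^4 by repeated multiplication:
  (5x - 10)^2 = 25x^2 - 100x + 100
  (5x - 10)^3 = 125x^3 - 750x^2 + 1500x - 1000
= 625x^4 - 5000x^3 + 15000x^2 - 20000x + 10000


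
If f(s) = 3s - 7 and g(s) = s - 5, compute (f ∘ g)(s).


Substitute g(s) into f:
f(g(s)) = 3*(s - 5) + (-7)
Expand and combine: 3s - 22


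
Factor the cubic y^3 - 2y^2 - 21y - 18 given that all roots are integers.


Try integer roots (divisors of -18). y=6: p(6)=0.
Divide out (y - 6): quotient is y^2 + 4y + 3.
Factor the quadratic: (y + 3)(y + 1)
Result: (y - 6)(y + 3)(y + 1)


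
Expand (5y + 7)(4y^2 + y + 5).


Distribute each term of the first polynomial:
  (5y)(4y^2 + y + 5) = 20y^3 + 5y^2 + 25y
  (7)(4y^2 + y + 5) = 28y^2 + 7y + 35
Sum: 20y^3 + 33y^2 + 32y + 35


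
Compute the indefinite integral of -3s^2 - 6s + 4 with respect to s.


Reverse power rule on each term:
  ∫ -3s^2 ds = -s^3
  ∫ -6s ds = -3s^2
  ∫ 4 ds = 4s
F(s) = -s^3 - 3s^2 + 4s + C


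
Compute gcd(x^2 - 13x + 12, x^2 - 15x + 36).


Factor each:
  x^2 - 13x + 12 = (x - 12)(x - 1)
  x^2 - 15x + 36 = (x - 12)(x - 3)
Common monic factor: x - 12


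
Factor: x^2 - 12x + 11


Roots satisfy r1 + r2 = -b/a = 12 and r1*r2 = c/a = 11.
So r1 = 1, r2 = 11.
x^2 - 12x + 11 = (x - r1)(x - r2) = (x - 1)(x - 11)


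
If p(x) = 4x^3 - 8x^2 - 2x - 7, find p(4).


Using direct substitution:
  4 * (4)^3 = 256
  -8 * (4)^2 = -128
  -2 * (4)^1 = -8
  constant: -7
Sum = 256 - 128 - 8 - 7 = 113


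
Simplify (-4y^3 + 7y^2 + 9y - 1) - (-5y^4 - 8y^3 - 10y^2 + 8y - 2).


Distribute the minus sign:
  (-4y^3 + 7y^2 + 9y - 1)
- (-5y^4 - 8y^3 - 10y^2 + 8y - 2)
Negate second polynomial: 5y^4 + 8y^3 + 10y^2 - 8y + 2
Add: 5y^4 + 4y^3 + 17y^2 + y + 1


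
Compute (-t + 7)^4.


Expand (-t + 7)^4 by repeated multiplication:
  (-t + 7)^2 = t^2 - 14t + 49
  (-t + 7)^3 = -t^3 + 21t^2 - 147t + 343
= t^4 - 28t^3 + 294t^2 - 1372t + 2401


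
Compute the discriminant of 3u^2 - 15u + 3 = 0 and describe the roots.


D = b^2 - 4ac = (-15)^2 - 4(3)(3) = 225 - 36 = 189
Since D > 0: two distinct irrational roots


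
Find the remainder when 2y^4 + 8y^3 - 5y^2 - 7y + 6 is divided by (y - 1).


By the Remainder Theorem, the remainder equals p(1):
  2*(1)^4 = 2
  8*(1)^3 = 8
  -5*(1)^2 = -5
  -7*(1)^1 = -7
  constant: 6
Sum: 2 + 8 - 5 - 7 + 6 = 4


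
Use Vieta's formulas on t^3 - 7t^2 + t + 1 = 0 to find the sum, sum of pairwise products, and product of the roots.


Monic cubic t^3+bt^2+ct+d=0: sum=-b, pairwise sum=c, product=-d.
b=-7, c=1, d=1
r1+r2+r3 = 7
r1r2+r1r3+r2r3 = 1
r1r2r3 = -1


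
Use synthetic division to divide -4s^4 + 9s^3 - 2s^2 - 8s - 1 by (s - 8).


Synthetic division with c = 8. Coefficients: -4, 9, -2, -8, -1
Bring down -4.
  -4 * 8 = -32; -32 + 9 = -23
  -23 * 8 = -184; -184 - 2 = -186
  -186 * 8 = -1488; -1488 - 8 = -1496
  -1496 * 8 = -11968; -11968 - 1 = -11969
Quotient: -4s^3 - 23s^2 - 186s - 1496, Remainder: -11969


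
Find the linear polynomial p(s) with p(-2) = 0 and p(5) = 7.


p(s) = ms + b. Using p(-2)=0, p(5)=7:
m = (0 - 7)/(-2 - 5) = -7/-7 = 1
b = 0 - m*(-2) = 0 + 2 = 2
p(s) = s + 2


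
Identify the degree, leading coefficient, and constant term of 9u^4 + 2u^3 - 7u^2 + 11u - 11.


Highest power of u is 4, with coefficient 9. Constant term is -11.
Degree = 4, leading coefficient = 9, constant term = -11


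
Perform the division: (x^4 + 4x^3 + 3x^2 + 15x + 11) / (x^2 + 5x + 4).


(x^4 + 4x^3 + 3x^2 + 15x + 11) / (x^2 + 5x + 4)
Step 1: x^2 * (x^2 + 5x + 4) = x^4 + 5x^3 + 4x^2; subtract.
Step 2: -x * (x^2 + 5x + 4) = -x^3 - 5x^2 - 4x; subtract.
Step 3: 4 * (x^2 + 5x + 4) = 4x^2 + 20x + 16; subtract.
Quotient: x^2 - x + 4, Remainder: -x - 5


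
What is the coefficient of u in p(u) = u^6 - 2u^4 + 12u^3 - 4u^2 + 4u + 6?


Read off the coefficient of u: 4


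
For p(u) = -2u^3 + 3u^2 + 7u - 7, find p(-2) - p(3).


p(-2) = 7
p(3) = -13
p(-2) - p(3) = 7 + 13 = 20


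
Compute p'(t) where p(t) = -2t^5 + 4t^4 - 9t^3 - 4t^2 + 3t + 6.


Apply the power rule term by term:
  d/dt(-2t^5) = -10t^4
  d/dt(4t^4) = 16t^3
  d/dt(-9t^3) = -27t^2
  d/dt(-4t^2) = -8t
  d/dt(3t) = 3
  d/dt(6) = 0
p'(t) = -10t^4 + 16t^3 - 27t^2 - 8t + 3


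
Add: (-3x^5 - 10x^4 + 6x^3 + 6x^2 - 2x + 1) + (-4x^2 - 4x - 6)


Align terms by degree and add:
  -3x^5 - 10x^4 + 6x^3 + 6x^2 - 2x + 1
  -4x^2 - 4x - 6
= -3x^5 - 10x^4 + 6x^3 + 2x^2 - 6x - 5


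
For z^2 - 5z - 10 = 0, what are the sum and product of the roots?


For az^2+bz+c=0: sum = -b/a, product = c/a.
a=1, b=-5, c=-10
Sum = -(-5)/1 = 5
Product = (-10)/1 = -10


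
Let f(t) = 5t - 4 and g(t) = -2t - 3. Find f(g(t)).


Substitute g(t) into f:
f(g(t)) = 5*(-2t - 3) + (-4)
Expand and combine: -10t - 19


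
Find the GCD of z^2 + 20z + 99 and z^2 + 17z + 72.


Factor each:
  z^2 + 20z + 99 = (z + 9)(z + 11)
  z^2 + 17z + 72 = (z + 9)(z + 8)
Common monic factor: z + 9


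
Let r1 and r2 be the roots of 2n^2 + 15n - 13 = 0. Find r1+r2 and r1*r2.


For an^2+bn+c=0: sum = -b/a, product = c/a.
a=2, b=15, c=-13
Sum = -(15)/2 = -15/2
Product = (-13)/2 = -13/2


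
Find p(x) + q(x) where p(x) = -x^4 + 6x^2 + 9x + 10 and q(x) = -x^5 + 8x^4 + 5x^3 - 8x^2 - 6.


Align terms by degree and add:
  -x^4 + 6x^2 + 9x + 10
  -x^5 + 8x^4 + 5x^3 - 8x^2 - 6
= -x^5 + 7x^4 + 5x^3 - 2x^2 + 9x + 4


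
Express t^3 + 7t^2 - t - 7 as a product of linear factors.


Try integer roots (divisors of -7). t=-7: p(-7)=0.
Divide out (t + 7): quotient is t^2 - 1.
Factor the quadratic: (t + 1)(t - 1)
Result: (t + 7)(t + 1)(t - 1)


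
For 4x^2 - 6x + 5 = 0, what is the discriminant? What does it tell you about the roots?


D = b^2 - 4ac = (-6)^2 - 4(4)(5) = 36 - 80 = -44
Since D < 0: two complex conjugate roots (no real roots)


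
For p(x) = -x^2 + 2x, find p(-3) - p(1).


p(-3) = -15
p(1) = 1
p(-3) - p(1) = -15 - 1 = -16


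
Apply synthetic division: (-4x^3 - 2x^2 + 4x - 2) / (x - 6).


Synthetic division with c = 6. Coefficients: -4, -2, 4, -2
Bring down -4.
  -4 * 6 = -24; -24 - 2 = -26
  -26 * 6 = -156; -156 + 4 = -152
  -152 * 6 = -912; -912 - 2 = -914
Quotient: -4x^2 - 26x - 152, Remainder: -914


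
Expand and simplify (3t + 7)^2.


Expand (3t + 7)^2 by repeated multiplication:
= 9t^2 + 42t + 49


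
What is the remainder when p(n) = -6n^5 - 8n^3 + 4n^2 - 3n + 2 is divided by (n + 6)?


By the Remainder Theorem, the remainder equals p(-6):
  -6*(-6)^5 = 46656
  0*(-6)^4 = 0
  -8*(-6)^3 = 1728
  4*(-6)^2 = 144
  -3*(-6)^1 = 18
  constant: 2
Sum: 46656 + 0 + 1728 + 144 + 18 + 2 = 48548


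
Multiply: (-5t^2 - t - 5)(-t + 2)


Distribute each term of the first polynomial:
  (-5t^2)(-t + 2) = 5t^3 - 10t^2
  (-t)(-t + 2) = t^2 - 2t
  (-5)(-t + 2) = 5t - 10
Sum: 5t^3 - 9t^2 + 3t - 10


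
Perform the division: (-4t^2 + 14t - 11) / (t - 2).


(-4t^2 + 14t - 11) / (t - 2)
Step 1: -4t * (t - 2) = -4t^2 + 8t; subtract.
Step 2: 6 * (t - 2) = 6t - 12; subtract.
Quotient: -4t + 6, Remainder: 1


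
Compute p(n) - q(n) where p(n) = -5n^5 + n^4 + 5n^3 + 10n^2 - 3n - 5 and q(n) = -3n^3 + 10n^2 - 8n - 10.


Distribute the minus sign:
  (-5n^5 + n^4 + 5n^3 + 10n^2 - 3n - 5)
- (-3n^3 + 10n^2 - 8n - 10)
Negate second polynomial: 3n^3 - 10n^2 + 8n + 10
Add: -5n^5 + n^4 + 8n^3 + 5n + 5


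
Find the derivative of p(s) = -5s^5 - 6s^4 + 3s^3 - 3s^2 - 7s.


Apply the power rule term by term:
  d/ds(-5s^5) = -25s^4
  d/ds(-6s^4) = -24s^3
  d/ds(3s^3) = 9s^2
  d/ds(-3s^2) = -6s
  d/ds(-7s) = -7
p'(s) = -25s^4 - 24s^3 + 9s^2 - 6s - 7


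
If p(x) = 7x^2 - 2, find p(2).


Using direct substitution:
  7 * (2)^2 = 28
  0 * (2)^1 = 0
  constant: -2
Sum = 28 + 0 - 2 = 26


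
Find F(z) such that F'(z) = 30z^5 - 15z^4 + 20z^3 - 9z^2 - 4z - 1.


Reverse power rule on each term:
  ∫ 30z^5 dz = 5z^6
  ∫ -15z^4 dz = -3z^5
  ∫ 20z^3 dz = 5z^4
  ∫ -9z^2 dz = -3z^3
  ∫ -4z dz = -2z^2
  ∫ -1 dz = -z
F(z) = 5z^6 - 3z^5 + 5z^4 - 3z^3 - 2z^2 - z + C


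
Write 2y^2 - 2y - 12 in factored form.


Roots satisfy r1 + r2 = -b/a = 1 and r1*r2 = c/a = -6.
So r1 = 3, r2 = -2.
2y^2 - 2y - 12 = 2(y - r1)(y - r2) = 2(y - 3)(y + 2)


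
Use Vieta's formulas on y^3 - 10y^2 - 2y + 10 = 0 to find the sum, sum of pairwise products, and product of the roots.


Monic cubic y^3+by^2+cy+d=0: sum=-b, pairwise sum=c, product=-d.
b=-10, c=-2, d=10
r1+r2+r3 = 10
r1r2+r1r3+r2r3 = -2
r1r2r3 = -10


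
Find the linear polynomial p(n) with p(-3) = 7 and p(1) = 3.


p(n) = mn + b. Using p(-3)=7, p(1)=3:
m = (7 - 3)/(-3 - 1) = 4/-4 = -1
b = 7 - m*(-3) = 7 - 3 = 4
p(n) = -n + 4


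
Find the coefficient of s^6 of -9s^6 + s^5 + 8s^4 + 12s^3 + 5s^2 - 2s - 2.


Read off the coefficient of s^6: -9


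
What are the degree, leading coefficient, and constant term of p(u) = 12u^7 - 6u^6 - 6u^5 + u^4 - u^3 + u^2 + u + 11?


Highest power of u is 7, with coefficient 12. Constant term is 11.
Degree = 7, leading coefficient = 12, constant term = 11


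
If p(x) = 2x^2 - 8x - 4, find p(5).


Using direct substitution:
  2 * (5)^2 = 50
  -8 * (5)^1 = -40
  constant: -4
Sum = 50 - 40 - 4 = 6


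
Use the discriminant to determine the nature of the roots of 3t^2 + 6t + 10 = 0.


D = b^2 - 4ac = (6)^2 - 4(3)(10) = 36 - 120 = -84
Since D < 0: two complex conjugate roots (no real roots)


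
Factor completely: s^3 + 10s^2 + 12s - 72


Try integer roots (divisors of -72). s=2: p(2)=0.
Divide out (s - 2): quotient is s^2 + 12s + 36.
Factor the quadratic: (s + 6)(s + 6)
Result: (s - 2)(s + 6)(s + 6)


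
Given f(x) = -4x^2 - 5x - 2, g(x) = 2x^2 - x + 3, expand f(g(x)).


Substitute g(x) into f:
f(g(x)) = -4*(2x^2 - x + 3)^2 + (-5)*(2x^2 - x + 3) + (-2)
(2x^2 - x + 3)^2 = 4x^4 - 4x^3 + 13x^2 - 6x + 9
Expand and combine: -16x^4 + 16x^3 - 62x^2 + 29x - 53


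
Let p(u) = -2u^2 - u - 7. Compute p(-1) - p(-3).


p(-1) = -8
p(-3) = -22
p(-1) - p(-3) = -8 + 22 = 14


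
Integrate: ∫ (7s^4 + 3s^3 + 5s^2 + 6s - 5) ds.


Reverse power rule on each term:
  ∫ 7s^4 ds = (7/5)s^5
  ∫ 3s^3 ds = (3/4)s^4
  ∫ 5s^2 ds = (5/3)s^3
  ∫ 6s ds = 3s^2
  ∫ -5 ds = -5s
F(s) = (7/5)s^5 + (3/4)s^4 + (5/3)s^3 + 3s^2 - 5s + C


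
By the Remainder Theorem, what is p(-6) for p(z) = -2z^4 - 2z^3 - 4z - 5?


By the Remainder Theorem, the remainder equals p(-6):
  -2*(-6)^4 = -2592
  -2*(-6)^3 = 432
  0*(-6)^2 = 0
  -4*(-6)^1 = 24
  constant: -5
Sum: -2592 + 432 + 0 + 24 - 5 = -2141


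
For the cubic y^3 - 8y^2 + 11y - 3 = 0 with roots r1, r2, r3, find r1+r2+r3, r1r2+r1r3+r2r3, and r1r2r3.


Monic cubic y^3+by^2+cy+d=0: sum=-b, pairwise sum=c, product=-d.
b=-8, c=11, d=-3
r1+r2+r3 = 8
r1r2+r1r3+r2r3 = 11
r1r2r3 = 3


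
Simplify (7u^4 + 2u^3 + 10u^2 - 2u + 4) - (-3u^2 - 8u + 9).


Distribute the minus sign:
  (7u^4 + 2u^3 + 10u^2 - 2u + 4)
- (-3u^2 - 8u + 9)
Negate second polynomial: 3u^2 + 8u - 9
Add: 7u^4 + 2u^3 + 13u^2 + 6u - 5


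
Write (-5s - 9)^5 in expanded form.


Expand (-5s - 9)^5 by repeated multiplication:
  (-5s - 9)^2 = 25s^2 + 90s + 81
  (-5s - 9)^3 = -125s^3 - 675s^2 - 1215s - 729
  (-5s - 9)^4 = 625s^4 + 4500s^3 + 12150s^2 + 14580s + 6561
= -3125s^5 - 28125s^4 - 101250s^3 - 182250s^2 - 164025s - 59049


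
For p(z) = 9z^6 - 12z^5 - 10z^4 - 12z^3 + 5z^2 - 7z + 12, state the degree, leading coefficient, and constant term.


Highest power of z is 6, with coefficient 9. Constant term is 12.
Degree = 6, leading coefficient = 9, constant term = 12


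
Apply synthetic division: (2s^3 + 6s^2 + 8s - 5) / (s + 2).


Synthetic division with c = -2. Coefficients: 2, 6, 8, -5
Bring down 2.
  2 * -2 = -4; -4 + 6 = 2
  2 * -2 = -4; -4 + 8 = 4
  4 * -2 = -8; -8 - 5 = -13
Quotient: 2s^2 + 2s + 4, Remainder: -13


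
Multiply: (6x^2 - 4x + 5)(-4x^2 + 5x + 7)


Distribute each term of the first polynomial:
  (6x^2)(-4x^2 + 5x + 7) = -24x^4 + 30x^3 + 42x^2
  (-4x)(-4x^2 + 5x + 7) = 16x^3 - 20x^2 - 28x
  (5)(-4x^2 + 5x + 7) = -20x^2 + 25x + 35
Sum: -24x^4 + 46x^3 + 2x^2 - 3x + 35


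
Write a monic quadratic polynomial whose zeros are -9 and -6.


p(t) = (t + 9)(t + 6)
Expand: t^2 + 15t + 54


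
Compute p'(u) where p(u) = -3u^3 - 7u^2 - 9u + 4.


Apply the power rule term by term:
  d/du(-3u^3) = -9u^2
  d/du(-7u^2) = -14u
  d/du(-9u) = -9
  d/du(4) = 0
p'(u) = -9u^2 - 14u - 9


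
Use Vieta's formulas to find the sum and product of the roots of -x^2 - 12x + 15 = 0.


For ax^2+bx+c=0: sum = -b/a, product = c/a.
a=-1, b=-12, c=15
Sum = -(-12)/-1 = -12
Product = (15)/-1 = -15


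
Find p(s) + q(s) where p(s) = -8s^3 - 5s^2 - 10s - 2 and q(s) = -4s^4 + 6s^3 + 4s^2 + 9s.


Align terms by degree and add:
  -8s^3 - 5s^2 - 10s - 2
  -4s^4 + 6s^3 + 4s^2 + 9s
= -4s^4 - 2s^3 - s^2 - s - 2


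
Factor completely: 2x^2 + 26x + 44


Roots satisfy r1 + r2 = -b/a = -13 and r1*r2 = c/a = 22.
So r1 = -2, r2 = -11.
2x^2 + 26x + 44 = 2(x - r1)(x - r2) = 2(x + 2)(x + 11)


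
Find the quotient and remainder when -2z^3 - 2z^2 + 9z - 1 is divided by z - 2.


(-2z^3 - 2z^2 + 9z - 1) / (z - 2)
Step 1: -2z^2 * (z - 2) = -2z^3 + 4z^2; subtract.
Step 2: -6z * (z - 2) = -6z^2 + 12z; subtract.
Step 3: -3 * (z - 2) = -3z + 6; subtract.
Quotient: -2z^2 - 6z - 3, Remainder: -7


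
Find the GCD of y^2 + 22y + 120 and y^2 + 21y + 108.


Factor each:
  y^2 + 22y + 120 = (y + 12)(y + 10)
  y^2 + 21y + 108 = (y + 12)(y + 9)
Common monic factor: y + 12


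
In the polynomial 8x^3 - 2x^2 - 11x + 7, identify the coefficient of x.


Read off the coefficient of x: -11


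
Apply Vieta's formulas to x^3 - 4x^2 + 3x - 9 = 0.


Monic cubic x^3+bx^2+cx+d=0: sum=-b, pairwise sum=c, product=-d.
b=-4, c=3, d=-9
r1+r2+r3 = 4
r1r2+r1r3+r2r3 = 3
r1r2r3 = 9


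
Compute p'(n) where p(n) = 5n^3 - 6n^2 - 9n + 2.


Apply the power rule term by term:
  d/dn(5n^3) = 15n^2
  d/dn(-6n^2) = -12n
  d/dn(-9n) = -9
  d/dn(2) = 0
p'(n) = 15n^2 - 12n - 9


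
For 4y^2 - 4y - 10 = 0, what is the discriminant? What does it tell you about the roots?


D = b^2 - 4ac = (-4)^2 - 4(4)(-10) = 16 + 160 = 176
Since D > 0: two distinct irrational roots


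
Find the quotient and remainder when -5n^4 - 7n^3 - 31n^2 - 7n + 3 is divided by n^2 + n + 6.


(-5n^4 - 7n^3 - 31n^2 - 7n + 3) / (n^2 + n + 6)
Step 1: -5n^2 * (n^2 + n + 6) = -5n^4 - 5n^3 - 30n^2; subtract.
Step 2: -2n * (n^2 + n + 6) = -2n^3 - 2n^2 - 12n; subtract.
Step 3: 1 * (n^2 + n + 6) = n^2 + n + 6; subtract.
Quotient: -5n^2 - 2n + 1, Remainder: 4n - 3


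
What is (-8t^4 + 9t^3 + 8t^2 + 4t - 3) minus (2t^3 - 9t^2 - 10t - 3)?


Distribute the minus sign:
  (-8t^4 + 9t^3 + 8t^2 + 4t - 3)
- (2t^3 - 9t^2 - 10t - 3)
Negate second polynomial: -2t^3 + 9t^2 + 10t + 3
Add: -8t^4 + 7t^3 + 17t^2 + 14t


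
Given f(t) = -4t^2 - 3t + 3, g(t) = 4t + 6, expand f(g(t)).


Substitute g(t) into f:
f(g(t)) = -4*(4t + 6)^2 + (-3)*(4t + 6) + 3
(4t + 6)^2 = 16t^2 + 48t + 36
Expand and combine: -64t^2 - 204t - 159


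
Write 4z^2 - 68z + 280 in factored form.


Roots satisfy r1 + r2 = -b/a = 17 and r1*r2 = c/a = 70.
So r1 = 10, r2 = 7.
4z^2 - 68z + 280 = 4(z - r1)(z - r2) = 4(z - 10)(z - 7)
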